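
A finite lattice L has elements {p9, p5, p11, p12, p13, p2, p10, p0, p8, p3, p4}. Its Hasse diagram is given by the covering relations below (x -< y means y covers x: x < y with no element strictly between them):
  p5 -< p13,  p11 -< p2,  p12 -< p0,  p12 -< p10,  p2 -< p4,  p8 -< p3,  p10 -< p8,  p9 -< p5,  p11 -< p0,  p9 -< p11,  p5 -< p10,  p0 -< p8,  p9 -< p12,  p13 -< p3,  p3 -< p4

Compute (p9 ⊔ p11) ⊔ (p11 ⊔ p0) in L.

p0

p9 ∨ p11 = p11
p11 ∨ p0 = p0
p11 ∨ p0 = p0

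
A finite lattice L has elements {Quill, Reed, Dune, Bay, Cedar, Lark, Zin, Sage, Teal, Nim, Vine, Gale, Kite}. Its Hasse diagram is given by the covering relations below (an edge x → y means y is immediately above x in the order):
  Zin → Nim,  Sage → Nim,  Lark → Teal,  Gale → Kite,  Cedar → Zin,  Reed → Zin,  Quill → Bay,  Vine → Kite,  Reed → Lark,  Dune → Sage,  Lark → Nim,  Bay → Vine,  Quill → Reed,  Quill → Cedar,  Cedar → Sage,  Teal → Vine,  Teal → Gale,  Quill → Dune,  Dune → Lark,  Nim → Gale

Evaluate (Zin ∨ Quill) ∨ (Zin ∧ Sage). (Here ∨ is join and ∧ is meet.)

Zin ∨ Quill = Zin
Zin ∧ Sage = Cedar
Zin ∨ Cedar = Zin

Zin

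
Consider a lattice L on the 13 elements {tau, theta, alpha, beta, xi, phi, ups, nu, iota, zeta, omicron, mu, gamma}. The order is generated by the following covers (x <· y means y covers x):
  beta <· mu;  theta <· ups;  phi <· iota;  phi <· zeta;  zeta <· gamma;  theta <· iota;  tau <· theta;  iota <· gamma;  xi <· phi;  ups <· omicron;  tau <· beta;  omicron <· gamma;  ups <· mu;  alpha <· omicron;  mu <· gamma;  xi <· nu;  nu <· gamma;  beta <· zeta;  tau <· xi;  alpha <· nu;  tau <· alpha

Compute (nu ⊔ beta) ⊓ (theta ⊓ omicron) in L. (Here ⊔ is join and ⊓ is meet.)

theta

nu ∨ beta = gamma
theta ∧ omicron = theta
gamma ∧ theta = theta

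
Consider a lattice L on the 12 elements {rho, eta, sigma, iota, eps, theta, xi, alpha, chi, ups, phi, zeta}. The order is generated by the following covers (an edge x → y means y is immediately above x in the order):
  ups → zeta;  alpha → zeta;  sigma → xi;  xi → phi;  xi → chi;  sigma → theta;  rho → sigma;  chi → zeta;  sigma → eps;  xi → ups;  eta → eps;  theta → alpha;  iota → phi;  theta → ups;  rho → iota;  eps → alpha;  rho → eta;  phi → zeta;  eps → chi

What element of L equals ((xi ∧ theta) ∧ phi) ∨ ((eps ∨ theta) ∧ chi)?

eps

xi ∧ theta = sigma
sigma ∧ phi = sigma
eps ∨ theta = alpha
alpha ∧ chi = eps
sigma ∨ eps = eps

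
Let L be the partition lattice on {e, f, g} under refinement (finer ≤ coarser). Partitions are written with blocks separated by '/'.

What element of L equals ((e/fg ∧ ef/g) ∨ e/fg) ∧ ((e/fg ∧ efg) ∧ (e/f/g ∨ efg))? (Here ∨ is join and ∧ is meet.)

e/fg

e/fg ∧ ef/g = e/f/g
e/f/g ∨ e/fg = e/fg
e/fg ∧ efg = e/fg
e/f/g ∨ efg = efg
e/fg ∧ efg = e/fg
e/fg ∧ e/fg = e/fg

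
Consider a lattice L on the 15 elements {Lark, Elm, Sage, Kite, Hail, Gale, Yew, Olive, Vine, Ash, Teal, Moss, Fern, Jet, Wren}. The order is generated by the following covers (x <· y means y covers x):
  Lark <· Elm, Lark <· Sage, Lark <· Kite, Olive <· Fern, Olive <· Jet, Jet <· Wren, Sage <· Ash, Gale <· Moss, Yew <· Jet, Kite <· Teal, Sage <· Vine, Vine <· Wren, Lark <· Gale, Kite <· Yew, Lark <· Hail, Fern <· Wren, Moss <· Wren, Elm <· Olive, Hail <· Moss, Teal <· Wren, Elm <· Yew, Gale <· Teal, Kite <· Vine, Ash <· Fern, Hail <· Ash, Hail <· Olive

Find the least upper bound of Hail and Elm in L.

Olive

Common upper bounds of {Hail, Elm}: Fern, Jet, Olive, Wren.
The least among these is Olive.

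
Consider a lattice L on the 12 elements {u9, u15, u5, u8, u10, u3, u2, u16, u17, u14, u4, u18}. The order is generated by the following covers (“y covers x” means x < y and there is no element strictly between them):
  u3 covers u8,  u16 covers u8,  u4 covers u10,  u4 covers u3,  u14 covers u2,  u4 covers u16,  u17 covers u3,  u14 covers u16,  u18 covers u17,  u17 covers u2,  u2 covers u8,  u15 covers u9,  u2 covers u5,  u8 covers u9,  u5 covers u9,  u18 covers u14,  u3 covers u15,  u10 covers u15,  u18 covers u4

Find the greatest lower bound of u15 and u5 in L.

Common lower bounds of {u15, u5}: u9.
The greatest among these is u9.

u9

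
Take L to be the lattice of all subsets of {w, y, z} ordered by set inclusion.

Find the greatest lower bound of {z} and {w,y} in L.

Under ⊆, meet is intersection: {z} ∩ {w,y} = ∅.

∅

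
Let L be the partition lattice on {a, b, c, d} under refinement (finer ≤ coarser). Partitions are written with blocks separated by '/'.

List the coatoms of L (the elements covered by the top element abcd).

a/bcd, ab/cd, abc/d, abd/c, ac/bd, acd/b, ad/bc

The coatoms are exactly the elements covered by abcd: a/bcd, ab/cd, abc/d, abd/c, ac/bd, acd/b, ad/bc.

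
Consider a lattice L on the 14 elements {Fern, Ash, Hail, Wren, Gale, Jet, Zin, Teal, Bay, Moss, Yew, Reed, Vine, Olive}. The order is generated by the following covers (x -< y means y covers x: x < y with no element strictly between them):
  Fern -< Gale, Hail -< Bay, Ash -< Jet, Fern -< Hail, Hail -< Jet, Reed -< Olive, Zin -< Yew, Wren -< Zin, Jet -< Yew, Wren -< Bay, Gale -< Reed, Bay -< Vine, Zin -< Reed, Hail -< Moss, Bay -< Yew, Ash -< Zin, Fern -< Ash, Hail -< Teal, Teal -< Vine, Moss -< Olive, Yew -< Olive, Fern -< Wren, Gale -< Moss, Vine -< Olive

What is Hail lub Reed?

Olive

Common upper bounds of {Hail, Reed}: Olive.
The least among these is Olive.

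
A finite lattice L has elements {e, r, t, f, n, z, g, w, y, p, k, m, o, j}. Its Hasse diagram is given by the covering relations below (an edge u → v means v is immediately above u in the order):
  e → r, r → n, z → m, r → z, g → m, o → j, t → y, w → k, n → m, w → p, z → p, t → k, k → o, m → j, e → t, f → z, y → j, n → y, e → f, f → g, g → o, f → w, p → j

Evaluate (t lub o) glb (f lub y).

t ∨ o = o
f ∨ y = j
o ∧ j = o

o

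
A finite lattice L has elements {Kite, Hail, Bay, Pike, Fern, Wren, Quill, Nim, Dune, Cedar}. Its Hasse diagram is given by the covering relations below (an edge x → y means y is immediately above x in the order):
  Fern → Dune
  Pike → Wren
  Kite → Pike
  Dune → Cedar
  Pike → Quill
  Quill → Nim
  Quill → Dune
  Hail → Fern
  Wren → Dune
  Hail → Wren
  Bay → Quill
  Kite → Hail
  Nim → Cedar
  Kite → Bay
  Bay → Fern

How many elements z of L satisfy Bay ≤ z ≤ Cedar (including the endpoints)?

6

The interval [Bay, Cedar] = {Bay, Cedar, Dune, Fern, Nim, Quill}, which has 6 elements.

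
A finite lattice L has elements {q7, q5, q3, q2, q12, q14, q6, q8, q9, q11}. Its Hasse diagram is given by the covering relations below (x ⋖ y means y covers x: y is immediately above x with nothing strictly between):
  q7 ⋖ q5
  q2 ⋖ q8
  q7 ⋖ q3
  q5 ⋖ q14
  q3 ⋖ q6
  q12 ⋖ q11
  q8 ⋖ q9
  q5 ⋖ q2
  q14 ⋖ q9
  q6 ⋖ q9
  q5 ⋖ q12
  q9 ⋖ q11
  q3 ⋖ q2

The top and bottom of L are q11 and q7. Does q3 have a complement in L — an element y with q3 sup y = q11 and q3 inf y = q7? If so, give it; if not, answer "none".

Need y with q3 ∨ y = q11 and q3 ∧ y = q7.
Checking each element gives: q12.

q12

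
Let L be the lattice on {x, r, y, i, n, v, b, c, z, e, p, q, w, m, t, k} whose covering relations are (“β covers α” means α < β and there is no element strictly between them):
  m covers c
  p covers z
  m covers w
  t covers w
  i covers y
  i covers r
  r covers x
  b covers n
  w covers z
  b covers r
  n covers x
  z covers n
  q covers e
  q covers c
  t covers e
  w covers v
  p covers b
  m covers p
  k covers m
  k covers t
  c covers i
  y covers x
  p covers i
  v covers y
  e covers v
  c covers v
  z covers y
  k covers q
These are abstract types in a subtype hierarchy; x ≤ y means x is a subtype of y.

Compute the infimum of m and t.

w

Common lower bounds of {m, t}: n, v, w, x, y, z.
The greatest among these is w.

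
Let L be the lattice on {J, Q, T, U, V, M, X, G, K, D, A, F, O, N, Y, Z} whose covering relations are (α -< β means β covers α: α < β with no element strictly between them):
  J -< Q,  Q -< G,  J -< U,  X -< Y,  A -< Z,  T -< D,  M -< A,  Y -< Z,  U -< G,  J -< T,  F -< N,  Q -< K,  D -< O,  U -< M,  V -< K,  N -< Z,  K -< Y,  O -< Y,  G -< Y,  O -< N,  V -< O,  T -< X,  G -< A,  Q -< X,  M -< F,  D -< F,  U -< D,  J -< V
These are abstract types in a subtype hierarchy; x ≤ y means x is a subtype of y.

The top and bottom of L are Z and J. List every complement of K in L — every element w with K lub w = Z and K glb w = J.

F, M

Need w with K ∨ w = Z and K ∧ w = J.
Checking each element gives: F, M.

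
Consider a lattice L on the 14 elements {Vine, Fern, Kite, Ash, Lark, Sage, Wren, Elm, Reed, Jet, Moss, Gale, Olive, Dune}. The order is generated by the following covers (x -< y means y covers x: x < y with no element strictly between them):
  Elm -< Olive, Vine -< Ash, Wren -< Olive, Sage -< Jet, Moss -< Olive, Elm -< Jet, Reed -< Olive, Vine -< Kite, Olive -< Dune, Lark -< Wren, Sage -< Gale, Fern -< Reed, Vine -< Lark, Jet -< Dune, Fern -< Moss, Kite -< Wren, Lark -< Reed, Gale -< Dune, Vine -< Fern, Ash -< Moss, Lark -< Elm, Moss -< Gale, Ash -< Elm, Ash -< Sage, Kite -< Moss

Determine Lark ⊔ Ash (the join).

Elm

Common upper bounds of {Lark, Ash}: Dune, Elm, Jet, Olive.
The least among these is Elm.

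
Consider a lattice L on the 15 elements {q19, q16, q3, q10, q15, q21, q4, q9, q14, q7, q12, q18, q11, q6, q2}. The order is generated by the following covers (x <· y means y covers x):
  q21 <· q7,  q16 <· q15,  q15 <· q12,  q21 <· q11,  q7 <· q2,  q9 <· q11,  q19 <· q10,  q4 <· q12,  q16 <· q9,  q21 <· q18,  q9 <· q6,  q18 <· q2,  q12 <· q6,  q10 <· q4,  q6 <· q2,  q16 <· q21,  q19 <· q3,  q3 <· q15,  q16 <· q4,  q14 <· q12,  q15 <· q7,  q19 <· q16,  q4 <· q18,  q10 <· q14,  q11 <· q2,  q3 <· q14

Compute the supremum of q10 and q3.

q14

Common upper bounds of {q10, q3}: q12, q14, q2, q6.
The least among these is q14.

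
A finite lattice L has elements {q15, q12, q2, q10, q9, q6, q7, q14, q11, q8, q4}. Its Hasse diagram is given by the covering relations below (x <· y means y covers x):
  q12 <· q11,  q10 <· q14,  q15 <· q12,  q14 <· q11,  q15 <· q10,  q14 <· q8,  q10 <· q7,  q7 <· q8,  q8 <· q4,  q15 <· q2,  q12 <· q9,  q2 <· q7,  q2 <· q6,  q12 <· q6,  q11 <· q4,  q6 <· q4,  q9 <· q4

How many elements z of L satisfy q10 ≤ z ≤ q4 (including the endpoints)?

The interval [q10, q4] = {q10, q11, q14, q4, q7, q8}, which has 6 elements.

6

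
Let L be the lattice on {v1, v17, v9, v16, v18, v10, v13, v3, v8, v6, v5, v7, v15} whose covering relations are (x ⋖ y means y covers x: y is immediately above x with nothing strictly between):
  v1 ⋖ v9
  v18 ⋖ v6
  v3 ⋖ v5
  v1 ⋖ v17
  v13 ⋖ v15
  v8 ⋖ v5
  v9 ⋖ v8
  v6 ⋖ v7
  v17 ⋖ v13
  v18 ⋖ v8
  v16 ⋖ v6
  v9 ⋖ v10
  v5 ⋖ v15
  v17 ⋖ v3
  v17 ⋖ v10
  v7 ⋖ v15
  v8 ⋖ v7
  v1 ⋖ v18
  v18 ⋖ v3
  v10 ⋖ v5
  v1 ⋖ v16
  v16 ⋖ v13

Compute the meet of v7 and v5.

Common lower bounds of {v7, v5}: v1, v18, v8, v9.
The greatest among these is v8.

v8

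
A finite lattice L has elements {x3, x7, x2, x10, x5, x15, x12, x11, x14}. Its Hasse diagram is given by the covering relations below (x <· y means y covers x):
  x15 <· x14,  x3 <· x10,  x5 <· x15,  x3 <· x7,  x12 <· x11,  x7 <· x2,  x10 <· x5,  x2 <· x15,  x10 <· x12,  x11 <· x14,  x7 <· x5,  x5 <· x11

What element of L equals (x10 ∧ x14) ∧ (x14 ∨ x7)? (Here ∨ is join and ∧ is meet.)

x10 ∧ x14 = x10
x14 ∨ x7 = x14
x10 ∧ x14 = x10

x10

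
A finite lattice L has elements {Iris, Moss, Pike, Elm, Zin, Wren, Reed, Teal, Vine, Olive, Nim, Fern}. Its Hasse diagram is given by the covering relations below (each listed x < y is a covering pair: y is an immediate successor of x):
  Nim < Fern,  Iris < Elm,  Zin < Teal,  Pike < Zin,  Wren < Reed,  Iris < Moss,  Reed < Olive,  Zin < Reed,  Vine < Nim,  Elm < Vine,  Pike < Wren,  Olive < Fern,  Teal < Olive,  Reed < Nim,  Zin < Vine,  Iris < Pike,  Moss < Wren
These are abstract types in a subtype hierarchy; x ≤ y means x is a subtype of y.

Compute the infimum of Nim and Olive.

Reed

Common lower bounds of {Nim, Olive}: Iris, Moss, Pike, Reed, Wren, Zin.
The greatest among these is Reed.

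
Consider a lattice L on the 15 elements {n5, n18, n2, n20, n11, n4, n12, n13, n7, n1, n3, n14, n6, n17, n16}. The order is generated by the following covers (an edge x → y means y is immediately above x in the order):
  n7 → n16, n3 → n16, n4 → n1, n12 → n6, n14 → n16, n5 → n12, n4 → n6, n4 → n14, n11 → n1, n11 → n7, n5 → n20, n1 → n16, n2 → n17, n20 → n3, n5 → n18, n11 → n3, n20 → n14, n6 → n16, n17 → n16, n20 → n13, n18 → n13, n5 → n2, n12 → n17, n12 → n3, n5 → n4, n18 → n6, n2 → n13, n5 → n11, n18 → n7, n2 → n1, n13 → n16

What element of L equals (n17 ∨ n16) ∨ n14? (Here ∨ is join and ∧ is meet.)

n16

n17 ∨ n16 = n16
n16 ∨ n14 = n16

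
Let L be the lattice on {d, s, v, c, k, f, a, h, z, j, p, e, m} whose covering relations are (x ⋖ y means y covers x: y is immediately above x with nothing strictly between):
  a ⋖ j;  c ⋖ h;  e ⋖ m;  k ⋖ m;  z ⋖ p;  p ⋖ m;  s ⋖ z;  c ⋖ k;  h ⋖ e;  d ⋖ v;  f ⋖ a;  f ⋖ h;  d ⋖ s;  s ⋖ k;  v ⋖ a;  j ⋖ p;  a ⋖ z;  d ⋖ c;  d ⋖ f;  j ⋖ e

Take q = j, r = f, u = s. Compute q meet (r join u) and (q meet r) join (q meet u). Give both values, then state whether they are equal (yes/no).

a; f; no

r join u = z, so q meet (r join u) = j meet z = a.
q meet r = f and q meet u = d, so (q meet r) join (q meet u) = f join d = f.
Equal: no.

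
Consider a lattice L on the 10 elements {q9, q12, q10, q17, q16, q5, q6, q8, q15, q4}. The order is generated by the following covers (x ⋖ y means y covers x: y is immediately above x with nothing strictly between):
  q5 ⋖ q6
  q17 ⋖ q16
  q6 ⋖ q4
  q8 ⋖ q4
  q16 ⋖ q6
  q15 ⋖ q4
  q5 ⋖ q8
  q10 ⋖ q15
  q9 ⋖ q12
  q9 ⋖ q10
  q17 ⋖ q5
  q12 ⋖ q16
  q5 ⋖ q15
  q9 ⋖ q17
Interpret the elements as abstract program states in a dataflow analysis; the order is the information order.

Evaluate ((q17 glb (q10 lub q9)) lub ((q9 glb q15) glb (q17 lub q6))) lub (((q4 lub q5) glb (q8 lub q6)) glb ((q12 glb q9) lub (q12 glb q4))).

q12

q10 ∨ q9 = q10
q17 ∧ q10 = q9
q9 ∧ q15 = q9
q17 ∨ q6 = q6
q9 ∧ q6 = q9
q9 ∨ q9 = q9
q4 ∨ q5 = q4
q8 ∨ q6 = q4
q4 ∧ q4 = q4
q12 ∧ q9 = q9
q12 ∧ q4 = q12
q9 ∨ q12 = q12
q4 ∧ q12 = q12
q9 ∨ q12 = q12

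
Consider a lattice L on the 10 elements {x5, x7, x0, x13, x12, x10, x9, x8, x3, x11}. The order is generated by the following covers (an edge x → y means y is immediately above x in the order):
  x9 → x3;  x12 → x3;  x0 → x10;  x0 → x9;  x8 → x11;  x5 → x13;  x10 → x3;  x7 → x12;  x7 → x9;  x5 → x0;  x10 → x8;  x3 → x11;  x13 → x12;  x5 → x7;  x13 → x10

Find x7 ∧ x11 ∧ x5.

x5

Common lower bounds of {x7, x11, x5}: x5.
The greatest among these is x5.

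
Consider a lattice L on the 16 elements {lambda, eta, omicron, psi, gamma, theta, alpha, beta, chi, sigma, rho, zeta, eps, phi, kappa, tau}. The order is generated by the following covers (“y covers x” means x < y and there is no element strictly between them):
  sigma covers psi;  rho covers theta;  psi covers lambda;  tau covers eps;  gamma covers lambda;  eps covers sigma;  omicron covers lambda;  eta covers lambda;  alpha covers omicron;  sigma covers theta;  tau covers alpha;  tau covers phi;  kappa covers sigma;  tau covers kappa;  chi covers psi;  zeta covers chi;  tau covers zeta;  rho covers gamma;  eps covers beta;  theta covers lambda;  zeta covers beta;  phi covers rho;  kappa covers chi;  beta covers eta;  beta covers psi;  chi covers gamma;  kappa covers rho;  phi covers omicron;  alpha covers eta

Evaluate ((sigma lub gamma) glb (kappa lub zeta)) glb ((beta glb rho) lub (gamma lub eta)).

sigma ∨ gamma = kappa
kappa ∨ zeta = tau
kappa ∧ tau = kappa
beta ∧ rho = lambda
gamma ∨ eta = zeta
lambda ∨ zeta = zeta
kappa ∧ zeta = chi

chi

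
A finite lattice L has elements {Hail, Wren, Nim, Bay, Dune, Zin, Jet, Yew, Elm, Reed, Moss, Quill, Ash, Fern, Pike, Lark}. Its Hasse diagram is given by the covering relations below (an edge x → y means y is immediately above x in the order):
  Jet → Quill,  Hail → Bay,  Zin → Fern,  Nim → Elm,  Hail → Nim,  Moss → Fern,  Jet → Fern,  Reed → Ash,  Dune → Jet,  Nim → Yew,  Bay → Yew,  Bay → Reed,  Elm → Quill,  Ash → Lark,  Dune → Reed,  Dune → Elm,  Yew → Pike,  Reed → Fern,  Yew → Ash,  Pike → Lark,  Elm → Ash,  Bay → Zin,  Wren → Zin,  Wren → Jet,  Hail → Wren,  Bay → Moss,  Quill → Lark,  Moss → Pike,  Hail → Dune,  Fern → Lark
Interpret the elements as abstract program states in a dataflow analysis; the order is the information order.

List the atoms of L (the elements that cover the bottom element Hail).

The atoms are exactly the elements that cover Hail: Bay, Dune, Nim, Wren.

Bay, Dune, Nim, Wren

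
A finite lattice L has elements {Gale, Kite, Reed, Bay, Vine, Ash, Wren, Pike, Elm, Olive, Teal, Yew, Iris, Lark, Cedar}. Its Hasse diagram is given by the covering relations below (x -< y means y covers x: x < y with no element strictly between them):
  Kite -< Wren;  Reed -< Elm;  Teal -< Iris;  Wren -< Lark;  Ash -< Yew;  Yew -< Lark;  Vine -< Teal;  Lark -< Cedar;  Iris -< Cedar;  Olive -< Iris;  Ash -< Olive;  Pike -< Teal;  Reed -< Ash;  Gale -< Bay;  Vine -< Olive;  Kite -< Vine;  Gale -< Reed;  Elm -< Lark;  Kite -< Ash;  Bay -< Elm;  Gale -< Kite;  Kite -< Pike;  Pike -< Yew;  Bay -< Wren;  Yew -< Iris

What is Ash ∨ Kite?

Common upper bounds of {Ash, Kite}: Ash, Cedar, Iris, Lark, Olive, Yew.
The least among these is Ash.

Ash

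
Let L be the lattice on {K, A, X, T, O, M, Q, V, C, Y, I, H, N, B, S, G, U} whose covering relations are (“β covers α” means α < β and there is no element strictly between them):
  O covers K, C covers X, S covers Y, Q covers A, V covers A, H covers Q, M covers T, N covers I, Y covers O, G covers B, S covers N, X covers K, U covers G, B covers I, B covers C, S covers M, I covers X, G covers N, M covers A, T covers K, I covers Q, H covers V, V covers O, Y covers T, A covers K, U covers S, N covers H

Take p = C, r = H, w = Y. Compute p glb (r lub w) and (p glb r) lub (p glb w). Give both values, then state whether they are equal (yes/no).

X; K; no

r lub w = S, so p glb (r lub w) = C glb S = X.
p glb r = K and p glb w = K, so (p glb r) lub (p glb w) = K lub K = K.
Equal: no.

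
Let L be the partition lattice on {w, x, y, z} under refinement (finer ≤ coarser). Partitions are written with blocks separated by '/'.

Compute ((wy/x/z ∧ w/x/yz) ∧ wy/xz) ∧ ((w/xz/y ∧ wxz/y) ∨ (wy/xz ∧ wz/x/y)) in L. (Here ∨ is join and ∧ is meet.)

w/x/y/z

wy/x/z ∧ w/x/yz = w/x/y/z
w/x/y/z ∧ wy/xz = w/x/y/z
w/xz/y ∧ wxz/y = w/xz/y
wy/xz ∧ wz/x/y = w/x/y/z
w/xz/y ∨ w/x/y/z = w/xz/y
w/x/y/z ∧ w/xz/y = w/x/y/z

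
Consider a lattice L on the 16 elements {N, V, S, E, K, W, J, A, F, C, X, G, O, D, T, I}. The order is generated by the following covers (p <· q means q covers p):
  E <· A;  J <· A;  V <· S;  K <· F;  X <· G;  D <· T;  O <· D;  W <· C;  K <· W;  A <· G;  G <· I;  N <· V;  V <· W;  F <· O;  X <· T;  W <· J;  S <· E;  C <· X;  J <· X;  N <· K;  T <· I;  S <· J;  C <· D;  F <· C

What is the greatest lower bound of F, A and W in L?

K

Common lower bounds of {F, A, W}: K, N.
The greatest among these is K.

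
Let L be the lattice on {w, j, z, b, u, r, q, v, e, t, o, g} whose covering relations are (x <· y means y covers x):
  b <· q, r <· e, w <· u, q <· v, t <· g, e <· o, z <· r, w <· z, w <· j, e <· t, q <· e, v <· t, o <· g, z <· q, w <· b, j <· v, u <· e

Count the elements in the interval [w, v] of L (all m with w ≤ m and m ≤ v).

6

The interval [w, v] = {b, j, q, v, w, z}, which has 6 elements.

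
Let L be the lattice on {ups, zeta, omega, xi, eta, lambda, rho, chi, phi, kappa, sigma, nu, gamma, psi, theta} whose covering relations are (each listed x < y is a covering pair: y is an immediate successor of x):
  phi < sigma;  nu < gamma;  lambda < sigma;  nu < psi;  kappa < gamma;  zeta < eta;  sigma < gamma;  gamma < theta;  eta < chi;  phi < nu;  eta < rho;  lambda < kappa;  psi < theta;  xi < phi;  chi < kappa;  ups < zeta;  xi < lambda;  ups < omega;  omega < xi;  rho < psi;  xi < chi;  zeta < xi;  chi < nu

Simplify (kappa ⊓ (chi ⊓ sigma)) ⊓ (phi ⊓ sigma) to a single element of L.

xi

chi ∧ sigma = xi
kappa ∧ xi = xi
phi ∧ sigma = phi
xi ∧ phi = xi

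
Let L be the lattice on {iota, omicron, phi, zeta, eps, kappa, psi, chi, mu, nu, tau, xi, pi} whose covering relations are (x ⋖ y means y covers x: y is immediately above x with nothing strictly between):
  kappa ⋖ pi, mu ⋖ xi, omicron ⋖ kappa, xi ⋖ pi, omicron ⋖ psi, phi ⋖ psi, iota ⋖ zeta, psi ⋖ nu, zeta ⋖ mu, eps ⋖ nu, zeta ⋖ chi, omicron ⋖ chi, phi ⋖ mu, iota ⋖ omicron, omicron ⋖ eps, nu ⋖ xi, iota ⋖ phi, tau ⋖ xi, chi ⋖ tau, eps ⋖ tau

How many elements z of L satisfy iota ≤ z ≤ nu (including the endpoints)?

The interval [iota, nu] = {eps, iota, nu, omicron, phi, psi}, which has 6 elements.

6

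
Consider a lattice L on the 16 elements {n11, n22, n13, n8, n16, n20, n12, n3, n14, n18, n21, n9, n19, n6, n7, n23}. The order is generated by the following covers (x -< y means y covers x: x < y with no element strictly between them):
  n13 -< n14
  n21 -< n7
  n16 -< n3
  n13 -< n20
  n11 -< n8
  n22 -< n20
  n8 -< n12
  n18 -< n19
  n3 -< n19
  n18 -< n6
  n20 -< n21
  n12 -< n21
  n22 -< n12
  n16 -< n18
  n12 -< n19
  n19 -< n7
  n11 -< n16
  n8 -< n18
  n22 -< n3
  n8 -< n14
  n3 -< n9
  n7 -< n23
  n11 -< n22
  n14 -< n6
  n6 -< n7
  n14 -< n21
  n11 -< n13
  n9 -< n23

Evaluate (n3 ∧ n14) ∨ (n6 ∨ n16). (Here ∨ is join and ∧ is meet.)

n6

n3 ∧ n14 = n11
n6 ∨ n16 = n6
n11 ∨ n6 = n6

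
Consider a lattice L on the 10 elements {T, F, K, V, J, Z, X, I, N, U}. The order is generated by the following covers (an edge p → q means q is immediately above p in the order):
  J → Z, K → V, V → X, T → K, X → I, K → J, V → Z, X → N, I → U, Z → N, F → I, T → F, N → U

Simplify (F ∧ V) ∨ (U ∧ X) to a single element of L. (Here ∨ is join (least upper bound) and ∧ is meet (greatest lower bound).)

F ∧ V = T
U ∧ X = X
T ∨ X = X

X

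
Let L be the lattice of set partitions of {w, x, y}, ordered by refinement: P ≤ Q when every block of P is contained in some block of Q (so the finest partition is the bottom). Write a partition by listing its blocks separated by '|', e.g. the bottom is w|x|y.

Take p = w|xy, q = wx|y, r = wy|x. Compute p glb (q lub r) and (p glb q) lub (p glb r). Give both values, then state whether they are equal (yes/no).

w|xy; w|x|y; no

q lub r = wxy, so p glb (q lub r) = w|xy glb wxy = w|xy.
p glb q = w|x|y and p glb r = w|x|y, so (p glb q) lub (p glb r) = w|x|y lub w|x|y = w|x|y.
Equal: no.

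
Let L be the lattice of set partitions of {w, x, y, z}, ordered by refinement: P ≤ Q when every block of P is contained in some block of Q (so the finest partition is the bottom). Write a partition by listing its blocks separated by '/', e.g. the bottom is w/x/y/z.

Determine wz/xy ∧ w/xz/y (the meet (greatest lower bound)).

w/x/y/z

The meet (common refinement) of wz/xy and w/xz/y intersects blocks pairwise, giving w/x/y/z.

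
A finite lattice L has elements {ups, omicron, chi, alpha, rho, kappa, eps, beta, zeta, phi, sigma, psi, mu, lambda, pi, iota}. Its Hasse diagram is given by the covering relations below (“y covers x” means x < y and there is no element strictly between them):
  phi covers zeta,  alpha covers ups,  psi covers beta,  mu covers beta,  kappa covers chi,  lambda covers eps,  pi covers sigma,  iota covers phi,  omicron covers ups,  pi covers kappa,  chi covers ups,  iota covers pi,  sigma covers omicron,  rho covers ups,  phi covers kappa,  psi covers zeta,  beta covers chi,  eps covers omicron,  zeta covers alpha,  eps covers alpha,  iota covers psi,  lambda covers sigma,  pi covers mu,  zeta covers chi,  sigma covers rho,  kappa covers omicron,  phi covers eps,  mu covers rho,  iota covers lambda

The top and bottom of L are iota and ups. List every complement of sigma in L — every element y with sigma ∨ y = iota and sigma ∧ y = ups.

psi, zeta

Need y with sigma ∨ y = iota and sigma ∧ y = ups.
Checking each element gives: psi, zeta.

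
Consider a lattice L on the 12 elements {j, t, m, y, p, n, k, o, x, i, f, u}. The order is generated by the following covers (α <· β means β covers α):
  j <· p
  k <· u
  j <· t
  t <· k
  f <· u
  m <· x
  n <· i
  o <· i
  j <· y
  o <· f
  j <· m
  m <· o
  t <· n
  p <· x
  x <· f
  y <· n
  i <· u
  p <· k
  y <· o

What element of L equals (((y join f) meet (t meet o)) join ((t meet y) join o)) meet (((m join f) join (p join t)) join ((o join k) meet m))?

o

y ∨ f = f
t ∧ o = j
f ∧ j = j
t ∧ y = j
j ∨ o = o
j ∨ o = o
m ∨ f = f
p ∨ t = k
f ∨ k = u
o ∨ k = u
u ∧ m = m
u ∨ m = u
o ∧ u = o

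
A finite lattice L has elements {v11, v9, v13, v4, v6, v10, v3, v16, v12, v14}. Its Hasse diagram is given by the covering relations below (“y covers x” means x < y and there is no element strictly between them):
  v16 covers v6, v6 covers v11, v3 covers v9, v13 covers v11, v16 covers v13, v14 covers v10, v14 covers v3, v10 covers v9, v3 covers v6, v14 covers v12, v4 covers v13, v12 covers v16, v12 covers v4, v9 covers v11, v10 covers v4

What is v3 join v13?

Common upper bounds of {v3, v13}: v14.
The least among these is v14.

v14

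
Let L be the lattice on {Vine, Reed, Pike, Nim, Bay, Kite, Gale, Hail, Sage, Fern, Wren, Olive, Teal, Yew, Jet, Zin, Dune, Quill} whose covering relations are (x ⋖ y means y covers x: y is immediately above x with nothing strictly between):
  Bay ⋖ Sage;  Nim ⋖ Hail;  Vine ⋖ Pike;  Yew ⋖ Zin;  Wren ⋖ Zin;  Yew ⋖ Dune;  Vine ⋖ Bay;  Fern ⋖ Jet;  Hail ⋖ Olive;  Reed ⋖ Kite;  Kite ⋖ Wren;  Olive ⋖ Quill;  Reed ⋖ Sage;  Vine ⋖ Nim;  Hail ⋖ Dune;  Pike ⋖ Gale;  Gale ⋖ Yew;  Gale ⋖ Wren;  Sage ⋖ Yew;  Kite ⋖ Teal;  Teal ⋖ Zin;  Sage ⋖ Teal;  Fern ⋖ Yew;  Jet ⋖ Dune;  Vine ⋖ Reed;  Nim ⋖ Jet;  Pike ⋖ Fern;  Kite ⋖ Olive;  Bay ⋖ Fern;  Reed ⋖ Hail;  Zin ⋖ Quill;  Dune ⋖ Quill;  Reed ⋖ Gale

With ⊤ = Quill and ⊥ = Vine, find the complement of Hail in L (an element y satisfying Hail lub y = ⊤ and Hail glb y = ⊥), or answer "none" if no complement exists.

none

For every candidate y, either Hail ∨ y ≠ Quill or Hail ∧ y ≠ Vine; no complement exists.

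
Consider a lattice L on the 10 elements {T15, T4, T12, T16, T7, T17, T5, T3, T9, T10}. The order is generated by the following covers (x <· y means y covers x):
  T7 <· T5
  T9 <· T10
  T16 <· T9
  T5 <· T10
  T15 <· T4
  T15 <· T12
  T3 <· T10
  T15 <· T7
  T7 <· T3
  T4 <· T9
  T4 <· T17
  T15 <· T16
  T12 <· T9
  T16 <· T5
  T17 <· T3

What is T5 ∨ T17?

Common upper bounds of {T5, T17}: T10.
The least among these is T10.

T10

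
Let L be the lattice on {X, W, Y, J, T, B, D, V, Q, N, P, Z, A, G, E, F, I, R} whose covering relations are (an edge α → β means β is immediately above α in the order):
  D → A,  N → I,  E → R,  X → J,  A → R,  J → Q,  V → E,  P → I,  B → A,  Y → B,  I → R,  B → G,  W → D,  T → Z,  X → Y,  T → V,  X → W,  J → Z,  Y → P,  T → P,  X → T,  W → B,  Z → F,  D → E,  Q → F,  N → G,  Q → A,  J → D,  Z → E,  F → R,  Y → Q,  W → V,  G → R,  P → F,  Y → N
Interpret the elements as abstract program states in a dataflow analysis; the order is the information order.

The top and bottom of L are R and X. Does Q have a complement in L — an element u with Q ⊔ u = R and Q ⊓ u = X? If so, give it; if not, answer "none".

Need u with Q ∨ u = R and Q ∧ u = X.
Checking each element gives: V.

V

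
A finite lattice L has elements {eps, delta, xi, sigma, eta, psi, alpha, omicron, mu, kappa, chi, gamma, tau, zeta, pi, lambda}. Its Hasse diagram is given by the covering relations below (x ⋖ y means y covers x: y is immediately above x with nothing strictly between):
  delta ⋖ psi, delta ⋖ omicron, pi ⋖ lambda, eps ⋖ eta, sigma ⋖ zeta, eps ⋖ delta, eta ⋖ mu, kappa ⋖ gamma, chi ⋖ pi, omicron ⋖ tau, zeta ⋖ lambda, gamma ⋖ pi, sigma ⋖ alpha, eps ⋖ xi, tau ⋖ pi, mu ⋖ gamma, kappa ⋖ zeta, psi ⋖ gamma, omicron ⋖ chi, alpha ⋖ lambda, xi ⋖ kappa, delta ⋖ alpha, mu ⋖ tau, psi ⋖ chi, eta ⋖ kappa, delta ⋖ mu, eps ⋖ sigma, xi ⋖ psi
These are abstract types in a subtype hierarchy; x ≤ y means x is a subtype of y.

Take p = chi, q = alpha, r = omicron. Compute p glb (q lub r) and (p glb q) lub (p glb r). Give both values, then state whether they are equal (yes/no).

q lub r = lambda, so p glb (q lub r) = chi glb lambda = chi.
p glb q = delta and p glb r = omicron, so (p glb q) lub (p glb r) = delta lub omicron = omicron.
Equal: no.

chi; omicron; no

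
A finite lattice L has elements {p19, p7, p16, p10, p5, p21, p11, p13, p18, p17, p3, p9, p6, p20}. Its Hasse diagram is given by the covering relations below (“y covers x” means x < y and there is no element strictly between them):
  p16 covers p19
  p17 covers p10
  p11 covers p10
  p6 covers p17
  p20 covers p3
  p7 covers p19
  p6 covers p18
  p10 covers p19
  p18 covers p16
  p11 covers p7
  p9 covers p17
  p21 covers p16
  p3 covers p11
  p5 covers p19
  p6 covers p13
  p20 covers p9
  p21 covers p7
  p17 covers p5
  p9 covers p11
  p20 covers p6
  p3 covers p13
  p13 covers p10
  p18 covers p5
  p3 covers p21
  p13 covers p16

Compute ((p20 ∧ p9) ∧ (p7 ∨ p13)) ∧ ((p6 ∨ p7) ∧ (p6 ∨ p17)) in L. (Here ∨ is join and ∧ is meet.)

p10

p20 ∧ p9 = p9
p7 ∨ p13 = p3
p9 ∧ p3 = p11
p6 ∨ p7 = p20
p6 ∨ p17 = p6
p20 ∧ p6 = p6
p11 ∧ p6 = p10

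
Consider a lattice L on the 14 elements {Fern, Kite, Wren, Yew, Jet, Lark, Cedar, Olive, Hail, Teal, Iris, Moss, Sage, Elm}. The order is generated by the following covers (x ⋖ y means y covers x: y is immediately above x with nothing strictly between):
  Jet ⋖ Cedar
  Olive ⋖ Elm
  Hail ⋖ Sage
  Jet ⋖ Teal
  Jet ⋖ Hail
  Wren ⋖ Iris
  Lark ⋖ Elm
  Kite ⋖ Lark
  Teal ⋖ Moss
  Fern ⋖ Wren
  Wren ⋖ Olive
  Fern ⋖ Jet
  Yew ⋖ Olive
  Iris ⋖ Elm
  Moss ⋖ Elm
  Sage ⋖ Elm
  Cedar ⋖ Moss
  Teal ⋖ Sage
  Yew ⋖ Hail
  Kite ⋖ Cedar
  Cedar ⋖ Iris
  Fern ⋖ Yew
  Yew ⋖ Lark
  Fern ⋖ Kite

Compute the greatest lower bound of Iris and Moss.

Common lower bounds of {Iris, Moss}: Cedar, Fern, Jet, Kite.
The greatest among these is Cedar.

Cedar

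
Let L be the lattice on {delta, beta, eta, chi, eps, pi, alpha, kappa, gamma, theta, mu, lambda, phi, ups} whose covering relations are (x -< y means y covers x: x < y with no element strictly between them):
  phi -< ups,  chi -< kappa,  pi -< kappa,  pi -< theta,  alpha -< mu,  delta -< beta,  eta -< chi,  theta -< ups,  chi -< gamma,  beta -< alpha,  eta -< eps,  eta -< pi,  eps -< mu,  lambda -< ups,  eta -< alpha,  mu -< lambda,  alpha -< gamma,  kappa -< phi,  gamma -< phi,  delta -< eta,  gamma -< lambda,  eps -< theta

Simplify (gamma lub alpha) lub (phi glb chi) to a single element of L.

gamma

gamma ∨ alpha = gamma
phi ∧ chi = chi
gamma ∨ chi = gamma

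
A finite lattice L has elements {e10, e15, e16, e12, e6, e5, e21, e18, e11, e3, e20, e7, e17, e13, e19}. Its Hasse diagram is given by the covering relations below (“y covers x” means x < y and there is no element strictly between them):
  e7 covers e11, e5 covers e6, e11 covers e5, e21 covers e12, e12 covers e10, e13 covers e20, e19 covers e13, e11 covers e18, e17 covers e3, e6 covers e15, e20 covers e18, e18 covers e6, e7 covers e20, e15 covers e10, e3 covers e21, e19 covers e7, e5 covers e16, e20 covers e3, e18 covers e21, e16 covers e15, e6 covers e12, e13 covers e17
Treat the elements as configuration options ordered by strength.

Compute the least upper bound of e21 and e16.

Common upper bounds of {e21, e16}: e11, e19, e7.
The least among these is e11.

e11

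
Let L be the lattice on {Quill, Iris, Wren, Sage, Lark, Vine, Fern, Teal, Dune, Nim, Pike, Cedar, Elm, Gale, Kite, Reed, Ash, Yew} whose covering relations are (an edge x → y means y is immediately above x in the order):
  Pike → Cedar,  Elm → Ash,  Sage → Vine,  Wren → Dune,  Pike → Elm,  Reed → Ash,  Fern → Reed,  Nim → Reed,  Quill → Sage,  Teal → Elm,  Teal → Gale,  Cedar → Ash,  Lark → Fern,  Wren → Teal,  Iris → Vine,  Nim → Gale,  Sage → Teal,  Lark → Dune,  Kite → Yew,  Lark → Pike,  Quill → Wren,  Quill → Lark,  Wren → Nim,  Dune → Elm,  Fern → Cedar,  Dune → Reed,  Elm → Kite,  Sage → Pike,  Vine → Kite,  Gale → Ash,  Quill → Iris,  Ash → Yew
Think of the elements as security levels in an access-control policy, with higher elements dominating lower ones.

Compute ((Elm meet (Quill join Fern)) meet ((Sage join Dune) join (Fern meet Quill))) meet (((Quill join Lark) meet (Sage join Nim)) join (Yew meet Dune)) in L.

Quill ∨ Fern = Fern
Elm ∧ Fern = Lark
Sage ∨ Dune = Elm
Fern ∧ Quill = Quill
Elm ∨ Quill = Elm
Lark ∧ Elm = Lark
Quill ∨ Lark = Lark
Sage ∨ Nim = Gale
Lark ∧ Gale = Quill
Yew ∧ Dune = Dune
Quill ∨ Dune = Dune
Lark ∧ Dune = Lark

Lark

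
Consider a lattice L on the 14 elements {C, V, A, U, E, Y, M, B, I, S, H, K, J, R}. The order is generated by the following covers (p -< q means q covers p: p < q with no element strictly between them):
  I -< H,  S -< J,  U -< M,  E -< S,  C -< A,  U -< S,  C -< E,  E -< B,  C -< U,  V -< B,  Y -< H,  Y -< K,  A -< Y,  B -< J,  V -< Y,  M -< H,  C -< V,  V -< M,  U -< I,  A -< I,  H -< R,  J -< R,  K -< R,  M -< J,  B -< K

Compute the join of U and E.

Common upper bounds of {U, E}: J, R, S.
The least among these is S.

S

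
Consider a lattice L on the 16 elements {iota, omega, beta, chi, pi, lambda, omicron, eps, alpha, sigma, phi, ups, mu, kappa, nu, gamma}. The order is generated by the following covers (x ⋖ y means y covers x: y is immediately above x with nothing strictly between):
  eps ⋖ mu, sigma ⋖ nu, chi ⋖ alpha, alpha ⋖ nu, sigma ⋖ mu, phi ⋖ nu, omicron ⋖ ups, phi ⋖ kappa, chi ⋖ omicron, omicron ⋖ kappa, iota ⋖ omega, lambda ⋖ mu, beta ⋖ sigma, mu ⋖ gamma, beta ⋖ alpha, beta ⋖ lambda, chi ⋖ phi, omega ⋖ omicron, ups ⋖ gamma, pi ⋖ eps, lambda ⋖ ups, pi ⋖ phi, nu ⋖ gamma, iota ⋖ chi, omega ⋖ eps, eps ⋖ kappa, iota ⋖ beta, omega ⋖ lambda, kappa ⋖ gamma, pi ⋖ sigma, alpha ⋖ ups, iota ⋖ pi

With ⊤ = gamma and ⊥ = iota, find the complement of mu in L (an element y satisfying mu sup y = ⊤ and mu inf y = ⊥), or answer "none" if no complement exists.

Need y with mu ∨ y = gamma and mu ∧ y = iota.
Checking each element gives: chi.

chi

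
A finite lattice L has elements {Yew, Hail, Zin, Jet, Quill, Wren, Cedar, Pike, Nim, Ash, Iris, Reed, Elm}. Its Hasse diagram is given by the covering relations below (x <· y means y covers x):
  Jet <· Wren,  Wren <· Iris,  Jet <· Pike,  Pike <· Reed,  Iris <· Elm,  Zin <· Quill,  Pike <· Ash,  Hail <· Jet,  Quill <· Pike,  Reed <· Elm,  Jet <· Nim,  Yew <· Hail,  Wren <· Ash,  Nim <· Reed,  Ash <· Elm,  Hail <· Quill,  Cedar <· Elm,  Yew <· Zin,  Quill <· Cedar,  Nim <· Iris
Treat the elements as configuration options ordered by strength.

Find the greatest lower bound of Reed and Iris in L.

Nim

Common lower bounds of {Reed, Iris}: Hail, Jet, Nim, Yew.
The greatest among these is Nim.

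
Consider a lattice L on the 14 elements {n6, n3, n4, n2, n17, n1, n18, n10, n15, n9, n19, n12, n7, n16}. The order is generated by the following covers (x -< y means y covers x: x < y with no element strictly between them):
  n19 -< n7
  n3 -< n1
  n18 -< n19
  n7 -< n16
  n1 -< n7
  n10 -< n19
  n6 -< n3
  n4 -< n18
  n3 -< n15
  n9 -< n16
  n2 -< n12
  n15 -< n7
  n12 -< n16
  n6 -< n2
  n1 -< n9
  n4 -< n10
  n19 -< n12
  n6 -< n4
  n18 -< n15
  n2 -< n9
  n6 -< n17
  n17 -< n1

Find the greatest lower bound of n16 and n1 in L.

Common lower bounds of {n16, n1}: n1, n17, n3, n6.
The greatest among these is n1.

n1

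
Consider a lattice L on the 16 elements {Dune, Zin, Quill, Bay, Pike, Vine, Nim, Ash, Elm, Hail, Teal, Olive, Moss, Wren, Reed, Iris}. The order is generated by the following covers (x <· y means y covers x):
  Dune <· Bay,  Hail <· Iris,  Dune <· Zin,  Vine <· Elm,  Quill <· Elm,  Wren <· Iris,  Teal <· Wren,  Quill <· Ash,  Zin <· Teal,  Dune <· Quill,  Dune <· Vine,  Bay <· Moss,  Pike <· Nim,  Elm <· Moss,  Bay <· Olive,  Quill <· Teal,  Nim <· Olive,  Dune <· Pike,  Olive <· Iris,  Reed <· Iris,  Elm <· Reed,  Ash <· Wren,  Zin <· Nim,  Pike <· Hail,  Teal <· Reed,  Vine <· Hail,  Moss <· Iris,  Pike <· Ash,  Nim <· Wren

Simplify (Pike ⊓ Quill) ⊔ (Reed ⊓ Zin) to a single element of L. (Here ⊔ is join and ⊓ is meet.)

Pike ∧ Quill = Dune
Reed ∧ Zin = Zin
Dune ∨ Zin = Zin

Zin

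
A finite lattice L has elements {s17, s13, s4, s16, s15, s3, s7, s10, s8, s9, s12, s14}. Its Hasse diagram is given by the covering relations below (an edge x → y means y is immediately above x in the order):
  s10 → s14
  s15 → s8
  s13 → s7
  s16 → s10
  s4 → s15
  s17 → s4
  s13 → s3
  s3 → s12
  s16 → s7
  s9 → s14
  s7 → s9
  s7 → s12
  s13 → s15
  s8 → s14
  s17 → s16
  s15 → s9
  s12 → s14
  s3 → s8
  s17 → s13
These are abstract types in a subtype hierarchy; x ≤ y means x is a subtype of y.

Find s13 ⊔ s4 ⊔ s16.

Common upper bounds of {s13, s4, s16}: s14, s9.
The least among these is s9.

s9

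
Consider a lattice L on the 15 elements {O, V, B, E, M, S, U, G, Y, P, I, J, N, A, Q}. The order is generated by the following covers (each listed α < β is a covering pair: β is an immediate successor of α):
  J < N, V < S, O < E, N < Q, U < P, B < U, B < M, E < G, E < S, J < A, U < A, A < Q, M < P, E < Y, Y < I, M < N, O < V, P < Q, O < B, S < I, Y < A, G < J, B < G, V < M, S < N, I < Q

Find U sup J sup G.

A

Common upper bounds of {U, J, G}: A, Q.
The least among these is A.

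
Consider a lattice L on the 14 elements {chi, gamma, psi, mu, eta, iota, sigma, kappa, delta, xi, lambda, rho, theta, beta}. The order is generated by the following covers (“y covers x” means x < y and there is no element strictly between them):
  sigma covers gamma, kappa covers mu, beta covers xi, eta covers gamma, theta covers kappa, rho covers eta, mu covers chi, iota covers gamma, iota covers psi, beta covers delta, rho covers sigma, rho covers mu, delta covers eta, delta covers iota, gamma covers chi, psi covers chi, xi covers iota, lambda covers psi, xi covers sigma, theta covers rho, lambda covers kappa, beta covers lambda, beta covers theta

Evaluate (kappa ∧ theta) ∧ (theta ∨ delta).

kappa

kappa ∧ theta = kappa
theta ∨ delta = beta
kappa ∧ beta = kappa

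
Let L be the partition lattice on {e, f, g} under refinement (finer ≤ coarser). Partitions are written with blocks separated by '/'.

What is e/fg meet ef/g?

e/f/g

The meet (common refinement) of e/fg and ef/g intersects blocks pairwise, giving e/f/g.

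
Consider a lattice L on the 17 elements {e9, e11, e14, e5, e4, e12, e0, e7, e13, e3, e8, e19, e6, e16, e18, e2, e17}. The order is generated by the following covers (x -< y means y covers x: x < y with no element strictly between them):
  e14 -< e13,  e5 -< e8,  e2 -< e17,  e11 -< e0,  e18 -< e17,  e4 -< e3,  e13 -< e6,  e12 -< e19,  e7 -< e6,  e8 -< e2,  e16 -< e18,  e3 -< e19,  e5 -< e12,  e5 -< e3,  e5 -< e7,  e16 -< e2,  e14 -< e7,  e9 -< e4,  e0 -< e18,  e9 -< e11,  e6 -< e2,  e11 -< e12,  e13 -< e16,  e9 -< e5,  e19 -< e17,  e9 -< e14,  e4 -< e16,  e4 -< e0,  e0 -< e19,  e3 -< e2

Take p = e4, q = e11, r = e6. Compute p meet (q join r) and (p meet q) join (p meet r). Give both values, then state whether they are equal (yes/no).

q join r = e17, so p meet (q join r) = e4 meet e17 = e4.
p meet q = e9 and p meet r = e9, so (p meet q) join (p meet r) = e9 join e9 = e9.
Equal: no.

e4; e9; no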